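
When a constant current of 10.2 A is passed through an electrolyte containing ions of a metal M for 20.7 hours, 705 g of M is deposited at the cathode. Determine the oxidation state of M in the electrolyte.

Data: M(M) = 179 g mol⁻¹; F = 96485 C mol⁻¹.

+2

Q = I·t = 10.20 A × 74520 s = 760100 C, so n(e⁻) = 760100/96485 = 7.878 mol.
n(M) deposited = 705 / 179 = 3.939 mol.
Electrons per atom = n(e⁻)/n(M) = 7.878 / 3.939 = 2.00 ≈ 2, so the ion is M²⁺.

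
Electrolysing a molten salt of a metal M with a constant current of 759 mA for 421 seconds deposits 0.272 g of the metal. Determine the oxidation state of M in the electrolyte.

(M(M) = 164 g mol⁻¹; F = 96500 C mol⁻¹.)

+2

Q = I·t = 0.7590 A × 421.00 s = 319.5 C, so n(e⁻) = 319.5/96500 = 0.003311 mol.
n(M) deposited = 0.272 / 164 = 0.001659 mol.
Electrons per atom = n(e⁻)/n(M) = 0.003311 / 0.001659 = 2.00 ≈ 2, so the ion is M²⁺.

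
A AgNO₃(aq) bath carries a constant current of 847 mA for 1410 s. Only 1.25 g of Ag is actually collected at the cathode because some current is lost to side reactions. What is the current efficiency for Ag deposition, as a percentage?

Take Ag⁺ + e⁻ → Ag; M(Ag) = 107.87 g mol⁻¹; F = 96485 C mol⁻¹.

Q = I·t = 0.8470 × 1410.0 = 1194 C; n(e⁻) = 1194/96485 = 0.01238 mol.
Theoretical n(Ag) = n(e⁻)/1 = 0.01238 mol, i.e. m_theo = 0.01238 × 107.87 = 1.335 g.
Efficiency = m_actual / m_theo = 1.25 / 1.335 = 93.6 %.

93.6 %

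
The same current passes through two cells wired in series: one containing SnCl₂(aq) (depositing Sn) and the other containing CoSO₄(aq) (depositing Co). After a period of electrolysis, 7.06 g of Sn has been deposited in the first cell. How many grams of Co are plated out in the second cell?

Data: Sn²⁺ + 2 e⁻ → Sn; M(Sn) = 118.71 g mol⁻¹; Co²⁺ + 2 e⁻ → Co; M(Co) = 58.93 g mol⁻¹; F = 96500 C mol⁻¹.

3.50 g

n(Sn) = 7.06 / 118.71 = 0.05947 mol.
Since Sn²⁺ + 2 e⁻ → Sn, n(e⁻) passed = 2 × 0.05947 = 0.1189 mol.
Cells in series carry the same charge, so the same 0.1189 mol of electrons passes through cell 2.
Co²⁺ + 2 e⁻ → Co, so n(Co) = 0.1189 / 2 = 0.05947 mol.
m(Co) = 0.05947 × 58.93 = 3.50 g.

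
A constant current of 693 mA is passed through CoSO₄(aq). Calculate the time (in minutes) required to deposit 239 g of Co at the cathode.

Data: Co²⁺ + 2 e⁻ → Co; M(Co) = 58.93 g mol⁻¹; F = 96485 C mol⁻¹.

18800 min

n(Co) = m/M = 239 / 58.93 = 4.056 mol.
Each Co atom requires 2 electrons, so n(e⁻) = 2 × 4.056 = 8.111 mol.
Q = n(e⁻)·F = 8.111 × 96485 = 782600 C.
t = Q/I = 782600 / 0.6930 A = 1129000 s = 18800 min.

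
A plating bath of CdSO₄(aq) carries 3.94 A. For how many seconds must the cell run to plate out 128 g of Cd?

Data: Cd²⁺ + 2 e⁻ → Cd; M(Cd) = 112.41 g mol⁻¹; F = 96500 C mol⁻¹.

55800 s

n(Cd) = m/M = 128 / 112.41 = 1.139 mol.
Each Cd atom requires 2 electrons, so n(e⁻) = 2 × 1.139 = 2.277 mol.
Q = n(e⁻)·F = 2.277 × 96500 = 219800 C.
t = Q/I = 219800 / 3.940 A = 55780 s.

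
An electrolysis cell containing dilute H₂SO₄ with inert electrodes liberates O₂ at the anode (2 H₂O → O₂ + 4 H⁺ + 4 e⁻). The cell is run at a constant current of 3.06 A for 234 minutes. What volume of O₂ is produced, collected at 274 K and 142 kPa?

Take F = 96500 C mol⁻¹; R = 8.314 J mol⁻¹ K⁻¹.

1.79 L

Q = I·t = 3.060 A × 14040 s = 42960 C.
n(e⁻) = Q/F = 42960 / 96500 = 0.4452 mol.
4 electrons are transferred per O₂ molecule, so n(O₂) = 0.4452 / 4 = 0.1113 mol.
V = nRT/P = (0.1113 × 8.314 × 274) / (142 × 10³ Pa) = 0.00179 m³ = 1.79 L.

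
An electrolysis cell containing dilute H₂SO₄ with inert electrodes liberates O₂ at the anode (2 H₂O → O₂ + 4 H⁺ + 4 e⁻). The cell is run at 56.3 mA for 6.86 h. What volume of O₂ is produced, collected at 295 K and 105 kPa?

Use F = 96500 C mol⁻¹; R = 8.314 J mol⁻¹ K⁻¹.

0.0841 L

Q = I·t = 0.05630 A × 24696 s = 1390 C.
n(e⁻) = Q/F = 1390 / 96500 = 0.01441 mol.
4 electrons are transferred per O₂ molecule, so n(O₂) = 0.01441 / 4 = 0.003602 mol.
V = nRT/P = (0.003602 × 8.314 × 295) / (105 × 10³ Pa) = 8.41 × 10⁻⁵ m³ = 0.0841 L.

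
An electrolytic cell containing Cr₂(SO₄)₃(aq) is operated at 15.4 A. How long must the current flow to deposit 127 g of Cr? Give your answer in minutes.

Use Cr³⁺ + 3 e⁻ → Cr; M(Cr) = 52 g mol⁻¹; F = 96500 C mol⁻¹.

n(Cr) = m/M = 127 / 52 = 2.442 mol.
Each Cr atom requires 3 electrons, so n(e⁻) = 3 × 2.442 = 7.327 mol.
Q = n(e⁻)·F = 7.327 × 96500 = 707000 C.
t = Q/I = 707000 / 15.40 A = 45910 s = 765 min.

765 min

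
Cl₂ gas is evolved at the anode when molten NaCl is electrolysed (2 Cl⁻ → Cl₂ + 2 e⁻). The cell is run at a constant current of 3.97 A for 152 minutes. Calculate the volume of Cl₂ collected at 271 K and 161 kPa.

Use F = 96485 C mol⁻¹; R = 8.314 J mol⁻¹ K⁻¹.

2.63 L

Q = I·t = 3.970 A × 9120.0 s = 36210 C.
n(e⁻) = Q/F = 36210 / 96485 = 0.3753 mol.
2 electrons are transferred per Cl₂ molecule, so n(Cl₂) = 0.3753 / 2 = 0.1876 mol.
V = nRT/P = (0.1876 × 8.314 × 271) / (161 × 10³ Pa) = 0.00263 m³ = 2.63 L.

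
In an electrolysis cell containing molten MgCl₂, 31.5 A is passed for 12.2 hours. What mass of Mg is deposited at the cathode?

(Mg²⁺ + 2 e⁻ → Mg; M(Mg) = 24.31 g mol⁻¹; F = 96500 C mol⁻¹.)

174 g

Q = I·t = 31.50 A × 43920 s = 1383000 C.
n(e⁻) = Q/F = 1383000 / 96500 = 14.34 mol.
Mg²⁺ + 2 e⁻ → Mg, so n(Mg) = n(e⁻)/2 = 7.168 mol.
m = n·M = 7.168 × 24.31 = 174 g.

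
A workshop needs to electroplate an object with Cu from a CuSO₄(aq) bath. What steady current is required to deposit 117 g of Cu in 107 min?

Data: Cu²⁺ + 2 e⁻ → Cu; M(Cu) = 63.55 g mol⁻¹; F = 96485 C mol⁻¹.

55.3 A

n(Cu) = 117 / 63.55 = 1.841 mol.
n(e⁻) = 2 × 1.841 = 3.682 mol.
Q = n(e⁻)·F = 3.682 × 96485 = 355300 C.
I = Q/t = 355300 / 6420.0 s = 55.3 A.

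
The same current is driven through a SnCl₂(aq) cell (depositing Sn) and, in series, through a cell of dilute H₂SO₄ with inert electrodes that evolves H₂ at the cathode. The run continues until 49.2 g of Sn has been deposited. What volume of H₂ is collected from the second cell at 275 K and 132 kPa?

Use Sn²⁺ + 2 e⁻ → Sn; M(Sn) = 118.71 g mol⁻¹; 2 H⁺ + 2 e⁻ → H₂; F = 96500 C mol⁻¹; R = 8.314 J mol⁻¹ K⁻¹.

n(Sn) = 49.2 / 118.71 = 0.4145 mol, so n(e⁻) = 2 × 0.4145 = 0.8289 mol.
The cells are in series, so the same 0.8289 mol of electrons passes through the second cell.
2 H⁺ + 2 e⁻ → H₂ — 2 mol e⁻ per mol H₂, so n(H₂) = 0.8289/2 = 0.4145 mol.
V = nRT/P = (0.4145 × 8.314 × 275) / (132 × 10³) = 0.00718 m³ = 7.18 L.

7.18 L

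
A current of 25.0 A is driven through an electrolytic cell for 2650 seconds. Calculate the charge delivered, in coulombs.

Q = I·t = 25.00 A × 2650.0 s = 66200 C.

66200 C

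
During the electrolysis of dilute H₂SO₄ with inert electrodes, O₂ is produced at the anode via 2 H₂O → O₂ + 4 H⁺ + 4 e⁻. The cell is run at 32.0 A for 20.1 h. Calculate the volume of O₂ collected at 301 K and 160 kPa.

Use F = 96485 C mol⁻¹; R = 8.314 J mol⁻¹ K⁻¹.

93.8 L

Q = I·t = 32.00 A × 72360 s = 2316000 C.
n(e⁻) = Q/F = 2316000 / 96485 = 24.00 mol.
4 electrons are transferred per O₂ molecule, so n(O₂) = 24.00 / 4 = 6.000 mol.
V = nRT/P = (6.000 × 8.314 × 301) / (160 × 10³ Pa) = 0.0938 m³ = 93.8 L.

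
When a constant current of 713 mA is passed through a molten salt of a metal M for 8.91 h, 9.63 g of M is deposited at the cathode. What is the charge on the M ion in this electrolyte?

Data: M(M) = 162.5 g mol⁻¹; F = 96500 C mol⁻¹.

Q = I·t = 0.7130 A × 32076 s = 22870 C, so n(e⁻) = 22870/96500 = 0.2370 mol.
n(M) deposited = 9.63 / 162.5 = 0.05926 mol.
Electrons per atom = n(e⁻)/n(M) = 0.2370 / 0.05926 = 4.00 ≈ 4, so the ion is M⁴⁺.

+4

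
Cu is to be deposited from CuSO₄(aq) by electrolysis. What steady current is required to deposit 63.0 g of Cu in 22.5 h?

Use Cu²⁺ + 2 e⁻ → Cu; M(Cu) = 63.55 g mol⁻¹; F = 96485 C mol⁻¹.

n(Cu) = 63.0 / 63.55 = 0.9913 mol.
n(e⁻) = 2 × 0.9913 = 1.983 mol.
Q = n(e⁻)·F = 1.983 × 96485 = 191300 C.
I = Q/t = 191300 / 81000 s = 2.36 A.

2.36 A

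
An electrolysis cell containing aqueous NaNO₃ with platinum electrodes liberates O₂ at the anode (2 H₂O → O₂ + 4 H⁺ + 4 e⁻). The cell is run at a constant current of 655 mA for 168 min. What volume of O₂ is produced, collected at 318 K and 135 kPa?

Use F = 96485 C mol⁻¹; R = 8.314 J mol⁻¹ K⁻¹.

0.335 L

Q = I·t = 0.6550 A × 10080 s = 6602 C.
n(e⁻) = Q/F = 6602 / 96485 = 0.06843 mol.
4 electrons are transferred per O₂ molecule, so n(O₂) = 0.06843 / 4 = 0.01711 mol.
V = nRT/P = (0.01711 × 8.314 × 318) / (135 × 10³ Pa) = 3.35 × 10⁻⁴ m³ = 0.335 L.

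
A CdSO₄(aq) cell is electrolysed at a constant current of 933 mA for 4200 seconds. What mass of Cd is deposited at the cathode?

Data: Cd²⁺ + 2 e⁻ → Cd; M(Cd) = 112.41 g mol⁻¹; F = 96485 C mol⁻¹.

Q = I·t = 0.9330 A × 4200.0 s = 3919 C.
n(e⁻) = Q/F = 3919 / 96485 = 0.04061 mol.
Cd²⁺ + 2 e⁻ → Cd, so n(Cd) = n(e⁻)/2 = 0.02031 mol.
m = n·M = 0.02031 × 112.41 = 2.28 g.

2.28 g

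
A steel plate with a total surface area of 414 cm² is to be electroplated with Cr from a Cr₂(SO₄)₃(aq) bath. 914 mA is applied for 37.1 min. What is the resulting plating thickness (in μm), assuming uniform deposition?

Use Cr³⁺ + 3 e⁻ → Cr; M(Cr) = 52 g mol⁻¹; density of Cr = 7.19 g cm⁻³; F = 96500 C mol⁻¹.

1.23 μm

Q = I·t = 0.9140 × 2226.0 = 2035 C; n(e⁻) = 0.02108 mol.
n(Cr) = n(e⁻)/3 = 0.007028 mol, so m = 0.007028 × 52 = 0.3654 g.
Volume = m/ρ = 0.3654 / 7.19 = 0.05083 cm³.
Thickness = V/A = 0.05083 / 414 = 1.23 × 10⁻⁴ cm = 1.23 μm.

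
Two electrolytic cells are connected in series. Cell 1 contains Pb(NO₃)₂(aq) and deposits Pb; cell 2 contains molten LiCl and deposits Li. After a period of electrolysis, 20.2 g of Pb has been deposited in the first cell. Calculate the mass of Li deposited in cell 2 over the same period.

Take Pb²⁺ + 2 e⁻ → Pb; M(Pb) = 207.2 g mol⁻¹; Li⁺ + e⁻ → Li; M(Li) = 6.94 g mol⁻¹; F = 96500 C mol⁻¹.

1.35 g

n(Pb) = 20.2 / 207.2 = 0.09749 mol.
Since Pb²⁺ + 2 e⁻ → Pb, n(e⁻) passed = 2 × 0.09749 = 0.1950 mol.
Cells in series carry the same charge, so the same 0.1950 mol of electrons passes through cell 2.
Li⁺ + e⁻ → Li, so n(Li) = 0.1950 / 1 = 0.1950 mol.
m(Li) = 0.1950 × 6.94 = 1.35 g.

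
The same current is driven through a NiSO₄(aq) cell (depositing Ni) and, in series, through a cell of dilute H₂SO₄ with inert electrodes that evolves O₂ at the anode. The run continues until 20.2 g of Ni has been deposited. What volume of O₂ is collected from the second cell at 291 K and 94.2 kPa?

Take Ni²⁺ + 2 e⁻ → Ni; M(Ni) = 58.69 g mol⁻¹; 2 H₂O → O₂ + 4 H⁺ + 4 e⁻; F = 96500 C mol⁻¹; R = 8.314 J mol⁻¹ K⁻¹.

4.42 L

n(Ni) = 20.2 / 58.69 = 0.3442 mol, so n(e⁻) = 2 × 0.3442 = 0.6884 mol.
The cells are in series, so the same 0.6884 mol of electrons passes through the second cell.
2 H₂O → O₂ + 4 H⁺ + 4 e⁻ — 4 mol e⁻ per mol O₂, so n(O₂) = 0.6884/4 = 0.1721 mol.
V = nRT/P = (0.1721 × 8.314 × 291) / (94.2 × 10³) = 0.00442 m³ = 4.42 L.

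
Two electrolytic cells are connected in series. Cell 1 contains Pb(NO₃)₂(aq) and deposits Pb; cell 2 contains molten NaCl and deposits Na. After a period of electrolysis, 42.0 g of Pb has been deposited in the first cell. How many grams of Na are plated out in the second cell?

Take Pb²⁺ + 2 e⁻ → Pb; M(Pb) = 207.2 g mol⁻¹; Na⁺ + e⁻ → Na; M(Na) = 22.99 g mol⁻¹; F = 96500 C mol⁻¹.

n(Pb) = 42.0 / 207.2 = 0.2027 mol.
Since Pb²⁺ + 2 e⁻ → Pb, n(e⁻) passed = 2 × 0.2027 = 0.4054 mol.
Cells in series carry the same charge, so the same 0.4054 mol of electrons passes through cell 2.
Na⁺ + e⁻ → Na, so n(Na) = 0.4054 / 1 = 0.4054 mol.
m(Na) = 0.4054 × 22.99 = 9.32 g.

9.32 g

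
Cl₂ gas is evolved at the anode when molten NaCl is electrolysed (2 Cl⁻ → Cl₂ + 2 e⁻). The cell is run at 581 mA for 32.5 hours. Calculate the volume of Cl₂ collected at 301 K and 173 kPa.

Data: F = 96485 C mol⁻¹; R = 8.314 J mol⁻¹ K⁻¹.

Q = I·t = 0.5810 A × 117000 s = 67980 C.
n(e⁻) = Q/F = 67980 / 96485 = 0.7045 mol.
2 electrons are transferred per Cl₂ molecule, so n(Cl₂) = 0.7045 / 2 = 0.3523 mol.
V = nRT/P = (0.3523 × 8.314 × 301) / (173 × 10³ Pa) = 0.00510 m³ = 5.10 L.

5.10 L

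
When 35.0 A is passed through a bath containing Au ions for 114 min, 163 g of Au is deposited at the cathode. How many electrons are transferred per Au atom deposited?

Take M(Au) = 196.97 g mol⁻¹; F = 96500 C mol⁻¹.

Q = I·t = 35.00 A × 6840.0 s = 239400 C, so n(e⁻) = 239400/96500 = 2.481 mol.
n(Au) deposited = 163 / 196.97 = 0.8275 mol.
Electrons per atom = n(e⁻)/n(Au) = 2.481 / 0.8275 = 3.00 ≈ 3, so the ion is Au³⁺.

3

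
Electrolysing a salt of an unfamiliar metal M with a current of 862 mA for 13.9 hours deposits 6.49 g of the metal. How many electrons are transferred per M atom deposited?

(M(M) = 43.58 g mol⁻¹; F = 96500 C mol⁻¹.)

Q = I·t = 0.8620 A × 50040 s = 43130 C, so n(e⁻) = 43130/96500 = 0.4470 mol.
n(M) deposited = 6.49 / 43.58 = 0.1489 mol.
Electrons per atom = n(e⁻)/n(M) = 0.4470 / 0.1489 = 3.00 ≈ 3, so the ion is M³⁺.

3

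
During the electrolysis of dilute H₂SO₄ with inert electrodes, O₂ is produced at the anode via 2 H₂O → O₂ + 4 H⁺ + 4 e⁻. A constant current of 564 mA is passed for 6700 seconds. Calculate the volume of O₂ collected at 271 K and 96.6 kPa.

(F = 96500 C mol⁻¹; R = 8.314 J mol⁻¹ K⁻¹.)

0.228 L

Q = I·t = 0.5640 A × 6700.0 s = 3779 C.
n(e⁻) = Q/F = 3779 / 96500 = 0.03916 mol.
4 electrons are transferred per O₂ molecule, so n(O₂) = 0.03916 / 4 = 0.009790 mol.
V = nRT/P = (0.009790 × 8.314 × 271) / (96.6 × 10³ Pa) = 2.28 × 10⁻⁴ m³ = 0.228 L.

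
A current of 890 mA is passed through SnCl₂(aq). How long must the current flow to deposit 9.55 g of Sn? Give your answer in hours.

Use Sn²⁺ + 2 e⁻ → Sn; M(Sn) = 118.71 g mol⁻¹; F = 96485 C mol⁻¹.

n(Sn) = m/M = 9.55 / 118.71 = 0.08045 mol.
Each Sn atom requires 2 electrons, so n(e⁻) = 2 × 0.08045 = 0.1609 mol.
Q = n(e⁻)·F = 0.1609 × 96485 = 15520 C.
t = Q/I = 15520 / 0.8900 A = 17440 s = 4.85 h.

4.85 h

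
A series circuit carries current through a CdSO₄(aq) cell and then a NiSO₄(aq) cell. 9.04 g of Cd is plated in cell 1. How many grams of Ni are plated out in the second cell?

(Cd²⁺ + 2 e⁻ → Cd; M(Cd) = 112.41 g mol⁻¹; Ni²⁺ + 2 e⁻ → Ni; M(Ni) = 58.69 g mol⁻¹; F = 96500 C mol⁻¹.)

4.72 g

n(Cd) = 9.04 / 112.41 = 0.08042 mol.
Since Cd²⁺ + 2 e⁻ → Cd, n(e⁻) passed = 2 × 0.08042 = 0.1608 mol.
Cells in series carry the same charge, so the same 0.1608 mol of electrons passes through cell 2.
Ni²⁺ + 2 e⁻ → Ni, so n(Ni) = 0.1608 / 2 = 0.08042 mol.
m(Ni) = 0.08042 × 58.69 = 4.72 g.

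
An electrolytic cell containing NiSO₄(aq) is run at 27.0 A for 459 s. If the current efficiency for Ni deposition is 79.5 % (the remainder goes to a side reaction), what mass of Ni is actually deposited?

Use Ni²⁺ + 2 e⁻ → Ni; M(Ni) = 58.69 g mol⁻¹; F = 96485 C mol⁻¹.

Q = I·t = 27.00 × 459.00 = 12390 C.
n(e⁻) = 12390/96485 = 0.1284 mol; theoretically n(Ni) = 0.1284/2 = 0.06422 mol, m_theo = 3.769 g.
At 79.5 % efficiency, m_actual = 0.795 × 3.769 = 3.00 g.

3.00 g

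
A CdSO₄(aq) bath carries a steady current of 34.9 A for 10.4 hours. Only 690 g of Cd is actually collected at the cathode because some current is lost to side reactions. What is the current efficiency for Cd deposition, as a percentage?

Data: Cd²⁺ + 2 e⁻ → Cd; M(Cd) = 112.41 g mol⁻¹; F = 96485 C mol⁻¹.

Q = I·t = 34.90 × 37440 = 1307000 C; n(e⁻) = 1307000/96485 = 13.54 mol.
Theoretical n(Cd) = n(e⁻)/2 = 6.771 mol, i.e. m_theo = 6.771 × 112.41 = 761.2 g.
Efficiency = m_actual / m_theo = 690 / 761.2 = 90.7 %.

90.7 %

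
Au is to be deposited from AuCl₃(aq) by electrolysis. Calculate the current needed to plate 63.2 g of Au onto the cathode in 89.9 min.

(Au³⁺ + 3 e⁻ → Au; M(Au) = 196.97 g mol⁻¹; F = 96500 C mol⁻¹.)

n(Au) = 63.2 / 196.97 = 0.3209 mol.
n(e⁻) = 3 × 0.3209 = 0.9626 mol.
Q = n(e⁻)·F = 0.9626 × 96500 = 92890 C.
I = Q/t = 92890 / 5394.0 s = 17.2 A.

17.2 A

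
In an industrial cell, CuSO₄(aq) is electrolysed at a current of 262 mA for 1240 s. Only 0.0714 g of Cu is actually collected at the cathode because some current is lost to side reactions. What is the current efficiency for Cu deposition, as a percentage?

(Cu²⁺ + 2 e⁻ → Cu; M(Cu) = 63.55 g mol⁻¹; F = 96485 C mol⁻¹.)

66.7 %

Q = I·t = 0.2620 × 1240.0 = 324.9 C; n(e⁻) = 324.9/96485 = 0.003367 mol.
Theoretical n(Cu) = n(e⁻)/2 = 0.001684 mol, i.e. m_theo = 0.001684 × 63.55 = 0.1070 g.
Efficiency = m_actual / m_theo = 0.0714 / 0.1070 = 66.7 %.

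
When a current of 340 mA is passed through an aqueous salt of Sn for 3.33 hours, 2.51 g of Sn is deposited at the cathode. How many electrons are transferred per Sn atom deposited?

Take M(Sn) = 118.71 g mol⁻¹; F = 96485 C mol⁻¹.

Q = I·t = 0.3400 A × 11988 s = 4076 C, so n(e⁻) = 4076/96485 = 0.04224 mol.
n(Sn) deposited = 2.51 / 118.71 = 0.02114 mol.
Electrons per atom = n(e⁻)/n(Sn) = 0.04224 / 0.02114 = 2.00 ≈ 2, so the ion is Sn²⁺.

2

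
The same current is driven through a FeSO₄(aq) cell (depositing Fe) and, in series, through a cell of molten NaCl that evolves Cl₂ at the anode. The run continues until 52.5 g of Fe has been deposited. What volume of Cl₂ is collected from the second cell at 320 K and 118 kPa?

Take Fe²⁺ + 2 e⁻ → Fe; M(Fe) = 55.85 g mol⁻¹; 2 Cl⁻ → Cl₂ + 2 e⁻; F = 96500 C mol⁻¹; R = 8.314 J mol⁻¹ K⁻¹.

21.2 L

n(Fe) = 52.5 / 55.85 = 0.9400 mol, so n(e⁻) = 2 × 0.9400 = 1.880 mol.
The cells are in series, so the same 1.880 mol of electrons passes through the second cell.
2 Cl⁻ → Cl₂ + 2 e⁻ — 2 mol e⁻ per mol Cl₂, so n(Cl₂) = 1.880/2 = 0.9400 mol.
V = nRT/P = (0.9400 × 8.314 × 320) / (118 × 10³) = 0.0212 m³ = 21.2 L.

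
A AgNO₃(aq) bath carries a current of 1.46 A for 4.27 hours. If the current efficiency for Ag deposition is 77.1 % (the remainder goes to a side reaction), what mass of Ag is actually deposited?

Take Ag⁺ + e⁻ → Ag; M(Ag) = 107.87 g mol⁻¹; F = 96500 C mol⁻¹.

19.3 g

Q = I·t = 1.460 × 15372 = 22440 C.
n(e⁻) = 22440/96500 = 0.2326 mol; theoretically n(Ag) = 0.2326/1 = 0.2326 mol, m_theo = 25.09 g.
At 77.1 % efficiency, m_actual = 0.771 × 25.09 = 19.3 g.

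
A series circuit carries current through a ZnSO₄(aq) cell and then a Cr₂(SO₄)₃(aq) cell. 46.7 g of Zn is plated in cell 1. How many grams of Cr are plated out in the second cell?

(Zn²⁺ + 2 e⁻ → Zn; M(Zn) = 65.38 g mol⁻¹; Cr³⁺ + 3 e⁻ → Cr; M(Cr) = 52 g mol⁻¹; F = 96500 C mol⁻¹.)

n(Zn) = 46.7 / 65.38 = 0.7143 mol.
Since Zn²⁺ + 2 e⁻ → Zn, n(e⁻) passed = 2 × 0.7143 = 1.429 mol.
Cells in series carry the same charge, so the same 1.429 mol of electrons passes through cell 2.
Cr³⁺ + 3 e⁻ → Cr, so n(Cr) = 1.429 / 3 = 0.4762 mol.
m(Cr) = 0.4762 × 52 = 24.8 g.

24.8 g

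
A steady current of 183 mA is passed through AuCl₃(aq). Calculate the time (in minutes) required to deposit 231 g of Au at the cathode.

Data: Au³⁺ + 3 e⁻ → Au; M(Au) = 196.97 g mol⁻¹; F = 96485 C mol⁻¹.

30900 min

n(Au) = m/M = 231 / 196.97 = 1.173 mol.
Each Au atom requires 3 electrons, so n(e⁻) = 3 × 1.173 = 3.518 mol.
Q = n(e⁻)·F = 3.518 × 96485 = 339500 C.
t = Q/I = 339500 / 0.1830 A = 1855000 s = 30900 min.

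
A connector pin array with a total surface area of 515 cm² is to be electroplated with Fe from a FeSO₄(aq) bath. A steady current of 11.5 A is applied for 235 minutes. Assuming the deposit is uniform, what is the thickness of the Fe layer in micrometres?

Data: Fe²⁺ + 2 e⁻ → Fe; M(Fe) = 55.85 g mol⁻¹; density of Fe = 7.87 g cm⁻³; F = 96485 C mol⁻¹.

Q = I·t = 11.50 × 14100 = 162200 C; n(e⁻) = 1.681 mol.
n(Fe) = n(e⁻)/2 = 0.8403 mol, so m = 0.8403 × 55.85 = 46.93 g.
Volume = m/ρ = 46.93 / 7.87 = 5.963 cm³.
Thickness = V/A = 5.963 / 515 = 0.0116 cm = 116 μm.

116 μm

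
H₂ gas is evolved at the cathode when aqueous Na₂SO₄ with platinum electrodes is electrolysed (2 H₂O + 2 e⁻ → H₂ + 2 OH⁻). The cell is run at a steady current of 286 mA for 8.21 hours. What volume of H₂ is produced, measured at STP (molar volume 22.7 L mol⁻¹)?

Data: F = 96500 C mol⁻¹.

0.994 L

Q = I·t = 0.2860 A × 29556 s = 8453 C.
n(e⁻) = Q/F = 8453 / 96500 = 0.08760 mol.
2 electrons are transferred per H₂ molecule, so n(H₂) = 0.08760 / 2 = 0.04380 mol.
V = n × V_m = 0.04380 × 22.7 = 0.994 L.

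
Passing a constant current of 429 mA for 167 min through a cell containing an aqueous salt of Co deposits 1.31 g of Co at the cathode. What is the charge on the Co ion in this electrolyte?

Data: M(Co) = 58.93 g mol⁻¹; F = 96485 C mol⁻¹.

Q = I·t = 0.4290 A × 10020 s = 4299 C, so n(e⁻) = 4299/96485 = 0.04455 mol.
n(Co) deposited = 1.31 / 58.93 = 0.02223 mol.
Electrons per atom = n(e⁻)/n(Co) = 0.04455 / 0.02223 = 2.00 ≈ 2, so the ion is Co²⁺.

+2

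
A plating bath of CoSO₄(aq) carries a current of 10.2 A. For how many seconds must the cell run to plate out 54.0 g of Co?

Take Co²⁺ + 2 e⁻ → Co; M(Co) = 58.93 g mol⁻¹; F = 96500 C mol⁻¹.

n(Co) = m/M = 54.0 / 58.93 = 0.9163 mol.
Each Co atom requires 2 electrons, so n(e⁻) = 2 × 0.9163 = 1.833 mol.
Q = n(e⁻)·F = 1.833 × 96500 = 176900 C.
t = Q/I = 176900 / 10.20 A = 17340 s.

17300 s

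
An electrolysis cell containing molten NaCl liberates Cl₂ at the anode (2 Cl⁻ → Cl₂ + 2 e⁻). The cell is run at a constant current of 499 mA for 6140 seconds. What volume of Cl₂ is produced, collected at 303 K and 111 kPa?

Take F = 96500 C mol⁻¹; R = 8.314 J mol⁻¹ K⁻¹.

Q = I·t = 0.4990 A × 6140.0 s = 3064 C.
n(e⁻) = Q/F = 3064 / 96500 = 0.03175 mol.
2 electrons are transferred per Cl₂ molecule, so n(Cl₂) = 0.03175 / 2 = 0.01587 mol.
V = nRT/P = (0.01587 × 8.314 × 303) / (111 × 10³ Pa) = 3.60 × 10⁻⁴ m³ = 0.360 L.

0.360 L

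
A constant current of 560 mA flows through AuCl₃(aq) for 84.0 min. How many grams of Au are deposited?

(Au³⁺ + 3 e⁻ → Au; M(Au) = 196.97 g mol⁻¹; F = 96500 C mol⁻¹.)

Q = I·t = 0.5600 A × 5040.0 s = 2822 C.
n(e⁻) = Q/F = 2822 / 96500 = 0.02925 mol.
Au³⁺ + 3 e⁻ → Au, so n(Au) = n(e⁻)/3 = 0.009749 mol.
m = n·M = 0.009749 × 196.97 = 1.92 g.

1.92 g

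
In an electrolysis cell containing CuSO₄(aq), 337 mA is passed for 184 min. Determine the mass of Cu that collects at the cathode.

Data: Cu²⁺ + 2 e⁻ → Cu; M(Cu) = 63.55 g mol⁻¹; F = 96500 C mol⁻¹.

Q = I·t = 0.3370 A × 11040 s = 3720 C.
n(e⁻) = Q/F = 3720 / 96500 = 0.03855 mol.
Cu²⁺ + 2 e⁻ → Cu, so n(Cu) = n(e⁻)/2 = 0.01928 mol.
m = n·M = 0.01928 × 63.55 = 1.23 g.

1.23 g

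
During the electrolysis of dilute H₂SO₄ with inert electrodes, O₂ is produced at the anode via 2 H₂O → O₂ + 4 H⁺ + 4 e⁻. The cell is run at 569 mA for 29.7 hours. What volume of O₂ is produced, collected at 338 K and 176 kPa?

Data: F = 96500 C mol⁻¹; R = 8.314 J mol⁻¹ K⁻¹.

2.52 L

Q = I·t = 0.5690 A × 106920 s = 60840 C.
n(e⁻) = Q/F = 60840 / 96500 = 0.6304 mol.
4 electrons are transferred per O₂ molecule, so n(O₂) = 0.6304 / 4 = 0.1576 mol.
V = nRT/P = (0.1576 × 8.314 × 338) / (176 × 10³ Pa) = 0.00252 m³ = 2.52 L.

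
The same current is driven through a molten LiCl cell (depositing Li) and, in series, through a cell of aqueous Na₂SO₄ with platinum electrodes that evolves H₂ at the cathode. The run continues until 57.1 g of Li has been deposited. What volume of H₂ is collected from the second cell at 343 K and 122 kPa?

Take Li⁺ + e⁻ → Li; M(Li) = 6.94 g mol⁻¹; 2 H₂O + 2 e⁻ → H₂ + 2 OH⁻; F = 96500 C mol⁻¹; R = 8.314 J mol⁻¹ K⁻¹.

96.2 L

n(Li) = 57.1 / 6.94 = 8.228 mol, so n(e⁻) = 1 × 8.228 = 8.228 mol.
The cells are in series, so the same 8.228 mol of electrons passes through the second cell.
2 H₂O + 2 e⁻ → H₂ + 2 OH⁻ — 2 mol e⁻ per mol H₂, so n(H₂) = 8.228/2 = 4.114 mol.
V = nRT/P = (4.114 × 8.314 × 343) / (122 × 10³) = 0.0962 m³ = 96.2 L.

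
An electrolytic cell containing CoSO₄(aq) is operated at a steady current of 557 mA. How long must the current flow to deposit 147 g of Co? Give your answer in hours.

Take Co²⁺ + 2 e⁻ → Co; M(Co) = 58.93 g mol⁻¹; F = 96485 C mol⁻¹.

n(Co) = m/M = 147 / 58.93 = 2.494 mol.
Each Co atom requires 2 electrons, so n(e⁻) = 2 × 2.494 = 4.989 mol.
Q = n(e⁻)·F = 4.989 × 96485 = 481400 C.
t = Q/I = 481400 / 0.5570 A = 864200 s = 240 h.

240 h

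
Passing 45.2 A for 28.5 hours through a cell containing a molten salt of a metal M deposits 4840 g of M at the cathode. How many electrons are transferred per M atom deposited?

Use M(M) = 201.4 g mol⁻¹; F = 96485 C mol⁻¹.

2

Q = I·t = 45.20 A × 102600 s = 4638000 C, so n(e⁻) = 4638000/96485 = 48.06 mol.
n(M) deposited = 4840 / 201.4 = 24.03 mol.
Electrons per atom = n(e⁻)/n(M) = 48.06 / 24.03 = 2.00 ≈ 2, so the ion is M²⁺.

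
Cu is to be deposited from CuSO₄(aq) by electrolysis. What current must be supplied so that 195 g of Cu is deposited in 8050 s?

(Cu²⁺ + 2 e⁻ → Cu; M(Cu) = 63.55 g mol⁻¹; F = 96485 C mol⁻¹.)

n(Cu) = 195 / 63.55 = 3.068 mol.
n(e⁻) = 2 × 3.068 = 6.137 mol.
Q = n(e⁻)·F = 6.137 × 96485 = 592100 C.
I = Q/t = 592100 / 8050.0 s = 73.6 A.

73.6 A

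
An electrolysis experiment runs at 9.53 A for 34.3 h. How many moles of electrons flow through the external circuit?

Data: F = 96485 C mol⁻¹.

Q = I·t = 9.530 A × 123480 s = 1177000 C.
n(e⁻) = Q/F = 1177000 / 96485 = 12.2 mol.

12.2 mol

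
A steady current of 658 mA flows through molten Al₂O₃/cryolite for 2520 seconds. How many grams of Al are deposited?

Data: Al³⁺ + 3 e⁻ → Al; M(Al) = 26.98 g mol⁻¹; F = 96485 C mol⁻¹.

0.155 g

Q = I·t = 0.6580 A × 2520.0 s = 1658 C.
n(e⁻) = Q/F = 1658 / 96485 = 0.01719 mol.
Al³⁺ + 3 e⁻ → Al, so n(Al) = n(e⁻)/3 = 0.005729 mol.
m = n·M = 0.005729 × 26.98 = 0.155 g.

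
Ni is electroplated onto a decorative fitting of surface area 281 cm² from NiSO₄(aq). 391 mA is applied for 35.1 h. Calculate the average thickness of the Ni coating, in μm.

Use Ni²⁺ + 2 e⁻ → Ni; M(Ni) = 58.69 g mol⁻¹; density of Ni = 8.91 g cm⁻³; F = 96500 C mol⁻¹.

60.0 μm

Q = I·t = 0.3910 × 126360 = 49410 C; n(e⁻) = 0.5120 mol.
n(Ni) = n(e⁻)/2 = 0.2560 mol, so m = 0.2560 × 58.69 = 15.02 g.
Volume = m/ρ = 15.02 / 8.91 = 1.686 cm³.
Thickness = V/A = 1.686 / 281 = 0.00600 cm = 60.0 μm.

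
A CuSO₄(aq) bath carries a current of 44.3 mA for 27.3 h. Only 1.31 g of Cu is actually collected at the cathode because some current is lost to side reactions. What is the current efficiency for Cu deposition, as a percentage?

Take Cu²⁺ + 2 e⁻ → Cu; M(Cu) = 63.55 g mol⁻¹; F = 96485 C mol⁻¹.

Q = I·t = 0.04430 × 98280 = 4354 C; n(e⁻) = 4354/96485 = 0.04512 mol.
Theoretical n(Cu) = n(e⁻)/2 = 0.02256 mol, i.e. m_theo = 0.02256 × 63.55 = 1.434 g.
Efficiency = m_actual / m_theo = 1.31 / 1.434 = 91.4 %.

91.4 %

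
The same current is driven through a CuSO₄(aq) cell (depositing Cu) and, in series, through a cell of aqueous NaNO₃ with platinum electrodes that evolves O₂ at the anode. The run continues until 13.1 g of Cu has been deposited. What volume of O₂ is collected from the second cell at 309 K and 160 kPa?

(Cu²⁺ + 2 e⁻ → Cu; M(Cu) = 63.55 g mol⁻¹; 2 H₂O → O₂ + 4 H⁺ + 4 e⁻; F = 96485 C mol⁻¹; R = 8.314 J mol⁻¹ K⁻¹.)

1.65 L

n(Cu) = 13.1 / 63.55 = 0.2061 mol, so n(e⁻) = 2 × 0.2061 = 0.4123 mol.
The cells are in series, so the same 0.4123 mol of electrons passes through the second cell.
2 H₂O → O₂ + 4 H⁺ + 4 e⁻ — 4 mol e⁻ per mol O₂, so n(O₂) = 0.4123/4 = 0.1031 mol.
V = nRT/P = (0.1031 × 8.314 × 309) / (160 × 10³) = 0.00165 m³ = 1.65 L.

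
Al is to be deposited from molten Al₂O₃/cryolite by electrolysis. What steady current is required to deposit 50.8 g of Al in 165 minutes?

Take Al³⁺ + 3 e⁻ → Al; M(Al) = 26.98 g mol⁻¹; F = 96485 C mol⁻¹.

55.1 A

n(Al) = 50.8 / 26.98 = 1.883 mol.
n(e⁻) = 3 × 1.883 = 5.649 mol.
Q = n(e⁻)·F = 5.649 × 96485 = 545000 C.
I = Q/t = 545000 / 9900.0 s = 55.1 A.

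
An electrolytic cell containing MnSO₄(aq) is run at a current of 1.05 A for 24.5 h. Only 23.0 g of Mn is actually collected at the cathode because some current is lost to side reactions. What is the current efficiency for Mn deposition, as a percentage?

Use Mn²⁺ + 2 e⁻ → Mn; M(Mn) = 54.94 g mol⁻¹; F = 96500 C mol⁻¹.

87.2 %

Q = I·t = 1.050 × 88200 = 92610 C; n(e⁻) = 92610/96500 = 0.9597 mol.
Theoretical n(Mn) = n(e⁻)/2 = 0.4798 mol, i.e. m_theo = 0.4798 × 54.94 = 26.36 g.
Efficiency = m_actual / m_theo = 23.0 / 26.36 = 87.2 %.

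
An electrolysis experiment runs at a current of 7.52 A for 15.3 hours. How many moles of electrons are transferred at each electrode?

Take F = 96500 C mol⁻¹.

4.29 mol

Q = I·t = 7.520 A × 55080 s = 414200 C.
n(e⁻) = Q/F = 414200 / 96500 = 4.29 mol.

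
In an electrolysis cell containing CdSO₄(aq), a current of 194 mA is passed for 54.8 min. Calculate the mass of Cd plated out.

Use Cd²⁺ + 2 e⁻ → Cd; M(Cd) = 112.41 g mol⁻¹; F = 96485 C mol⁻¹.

0.372 g

Q = I·t = 0.1940 A × 3288.0 s = 637.9 C.
n(e⁻) = Q/F = 637.9 / 96485 = 0.006611 mol.
Cd²⁺ + 2 e⁻ → Cd, so n(Cd) = n(e⁻)/2 = 0.003306 mol.
m = n·M = 0.003306 × 112.41 = 0.372 g.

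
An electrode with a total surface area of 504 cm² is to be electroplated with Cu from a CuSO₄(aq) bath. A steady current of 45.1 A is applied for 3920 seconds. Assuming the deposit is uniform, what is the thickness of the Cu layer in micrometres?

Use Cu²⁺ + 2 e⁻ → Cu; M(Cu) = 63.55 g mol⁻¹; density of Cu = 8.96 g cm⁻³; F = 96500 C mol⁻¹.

Q = I·t = 45.10 × 3920.0 = 176800 C; n(e⁻) = 1.832 mol.
n(Cu) = n(e⁻)/2 = 0.9160 mol, so m = 0.9160 × 63.55 = 58.21 g.
Volume = m/ρ = 58.21 / 8.96 = 6.497 cm³.
Thickness = V/A = 6.497 / 504 = 0.0129 cm = 129 μm.

129 μm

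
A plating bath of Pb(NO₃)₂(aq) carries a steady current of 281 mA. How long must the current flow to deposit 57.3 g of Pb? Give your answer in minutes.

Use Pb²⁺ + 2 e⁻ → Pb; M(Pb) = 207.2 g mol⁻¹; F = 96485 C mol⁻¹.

n(Pb) = m/M = 57.3 / 207.2 = 0.2765 mol.
Each Pb atom requires 2 electrons, so n(e⁻) = 2 × 0.2765 = 0.5531 mol.
Q = n(e⁻)·F = 0.5531 × 96485 = 53360 C.
t = Q/I = 53360 / 0.2810 A = 189900 s = 3170 min.

3170 min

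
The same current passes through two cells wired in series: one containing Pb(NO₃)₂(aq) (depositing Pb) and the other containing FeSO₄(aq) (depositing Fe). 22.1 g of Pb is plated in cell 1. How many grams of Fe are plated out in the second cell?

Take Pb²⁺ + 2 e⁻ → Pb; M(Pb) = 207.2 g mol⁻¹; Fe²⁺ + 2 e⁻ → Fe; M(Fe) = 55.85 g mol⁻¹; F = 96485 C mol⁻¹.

5.96 g

n(Pb) = 22.1 / 207.2 = 0.1067 mol.
Since Pb²⁺ + 2 e⁻ → Pb, n(e⁻) passed = 2 × 0.1067 = 0.2133 mol.
Cells in series carry the same charge, so the same 0.2133 mol of electrons passes through cell 2.
Fe²⁺ + 2 e⁻ → Fe, so n(Fe) = 0.2133 / 2 = 0.1067 mol.
m(Fe) = 0.1067 × 55.85 = 5.96 g.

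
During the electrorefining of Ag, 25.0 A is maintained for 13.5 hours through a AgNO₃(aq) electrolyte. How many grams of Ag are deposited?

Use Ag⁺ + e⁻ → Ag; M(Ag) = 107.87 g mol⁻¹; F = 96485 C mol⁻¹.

Q = I·t = 25.00 A × 48600 s = 1215000 C.
n(e⁻) = Q/F = 1215000 / 96485 = 12.59 mol.
Ag⁺ + e⁻ → Ag, so n(Ag) = n(e⁻)/1 = 12.59 mol.
m = n·M = 12.59 × 107.87 = 1360 g.

1360 g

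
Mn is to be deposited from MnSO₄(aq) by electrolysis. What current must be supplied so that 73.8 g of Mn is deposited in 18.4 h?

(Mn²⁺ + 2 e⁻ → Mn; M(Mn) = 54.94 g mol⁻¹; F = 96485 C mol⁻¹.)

n(Mn) = 73.8 / 54.94 = 1.343 mol.
n(e⁻) = 2 × 1.343 = 2.687 mol.
Q = n(e⁻)·F = 2.687 × 96485 = 259200 C.
I = Q/t = 259200 / 66240 s = 3.91 A.

3.91 A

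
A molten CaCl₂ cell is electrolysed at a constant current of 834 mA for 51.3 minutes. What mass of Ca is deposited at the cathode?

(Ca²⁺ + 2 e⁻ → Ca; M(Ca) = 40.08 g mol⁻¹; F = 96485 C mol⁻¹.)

Q = I·t = 0.8340 A × 3078.0 s = 2567 C.
n(e⁻) = Q/F = 2567 / 96485 = 0.02661 mol.
Ca²⁺ + 2 e⁻ → Ca, so n(Ca) = n(e⁻)/2 = 0.01330 mol.
m = n·M = 0.01330 × 40.08 = 0.533 g.

0.533 g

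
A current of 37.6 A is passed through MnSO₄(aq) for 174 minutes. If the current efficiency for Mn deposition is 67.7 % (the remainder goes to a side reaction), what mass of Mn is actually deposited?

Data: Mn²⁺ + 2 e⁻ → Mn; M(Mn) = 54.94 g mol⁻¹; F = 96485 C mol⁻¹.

Q = I·t = 37.60 × 10440 = 392500 C.
n(e⁻) = 392500/96485 = 4.068 mol; theoretically n(Mn) = 4.068/2 = 2.034 mol, m_theo = 111.8 g.
At 67.7 % efficiency, m_actual = 0.677 × 111.8 = 75.7 g.

75.7 g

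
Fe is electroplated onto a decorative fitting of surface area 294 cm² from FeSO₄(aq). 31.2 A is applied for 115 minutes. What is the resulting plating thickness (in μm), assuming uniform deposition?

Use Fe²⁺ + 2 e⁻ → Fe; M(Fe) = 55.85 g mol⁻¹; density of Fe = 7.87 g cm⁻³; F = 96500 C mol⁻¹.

Q = I·t = 31.20 × 6900.0 = 215300 C; n(e⁻) = 2.231 mol.
n(Fe) = n(e⁻)/2 = 1.115 mol, so m = 1.115 × 55.85 = 62.30 g.
Volume = m/ρ = 62.30 / 7.87 = 7.916 cm³.
Thickness = V/A = 7.916 / 294 = 0.0269 cm = 269 μm.

269 μm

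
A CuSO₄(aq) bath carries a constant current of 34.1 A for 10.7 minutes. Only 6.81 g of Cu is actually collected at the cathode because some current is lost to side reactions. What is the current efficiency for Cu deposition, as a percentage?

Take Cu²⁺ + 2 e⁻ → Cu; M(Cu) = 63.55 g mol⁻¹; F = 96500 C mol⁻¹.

Q = I·t = 34.10 × 642.00 = 21890 C; n(e⁻) = 21890/96500 = 0.2269 mol.
Theoretical n(Cu) = n(e⁻)/2 = 0.1134 mol, i.e. m_theo = 0.1134 × 63.55 = 7.209 g.
Efficiency = m_actual / m_theo = 6.81 / 7.209 = 94.5 %.

94.5 %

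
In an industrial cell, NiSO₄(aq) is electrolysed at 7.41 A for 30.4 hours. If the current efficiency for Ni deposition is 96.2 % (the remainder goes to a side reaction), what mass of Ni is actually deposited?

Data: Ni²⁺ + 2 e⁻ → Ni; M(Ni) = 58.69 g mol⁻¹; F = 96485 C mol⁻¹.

Q = I·t = 7.410 × 109440 = 811000 C.
n(e⁻) = 811000/96485 = 8.405 mol; theoretically n(Ni) = 8.405/2 = 4.202 mol, m_theo = 246.6 g.
At 96.2 % efficiency, m_actual = 0.962 × 246.6 = 237 g.

237 g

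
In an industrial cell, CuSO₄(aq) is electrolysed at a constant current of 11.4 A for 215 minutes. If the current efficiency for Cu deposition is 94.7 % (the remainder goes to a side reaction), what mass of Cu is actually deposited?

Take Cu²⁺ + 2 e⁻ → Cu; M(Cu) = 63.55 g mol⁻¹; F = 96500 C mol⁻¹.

45.9 g

Q = I·t = 11.40 × 12900 = 147100 C.
n(e⁻) = 147100/96500 = 1.524 mol; theoretically n(Cu) = 1.524/2 = 0.7620 mol, m_theo = 48.42 g.
At 94.7 % efficiency, m_actual = 0.947 × 48.42 = 45.9 g.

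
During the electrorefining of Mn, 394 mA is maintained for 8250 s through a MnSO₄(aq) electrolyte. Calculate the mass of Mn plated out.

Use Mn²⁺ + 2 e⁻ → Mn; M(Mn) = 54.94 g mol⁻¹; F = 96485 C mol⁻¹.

0.925 g

Q = I·t = 0.3940 A × 8250.0 s = 3250 C.
n(e⁻) = Q/F = 3250 / 96485 = 0.03369 mol.
Mn²⁺ + 2 e⁻ → Mn, so n(Mn) = n(e⁻)/2 = 0.01684 mol.
m = n·M = 0.01684 × 54.94 = 0.925 g.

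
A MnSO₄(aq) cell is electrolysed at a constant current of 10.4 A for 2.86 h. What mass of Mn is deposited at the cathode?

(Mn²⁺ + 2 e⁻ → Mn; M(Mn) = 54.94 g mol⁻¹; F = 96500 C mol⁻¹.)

Q = I·t = 10.40 A × 10296 s = 107100 C.
n(e⁻) = Q/F = 107100 / 96500 = 1.110 mol.
Mn²⁺ + 2 e⁻ → Mn, so n(Mn) = n(e⁻)/2 = 0.5548 mol.
m = n·M = 0.5548 × 54.94 = 30.5 g.

30.5 g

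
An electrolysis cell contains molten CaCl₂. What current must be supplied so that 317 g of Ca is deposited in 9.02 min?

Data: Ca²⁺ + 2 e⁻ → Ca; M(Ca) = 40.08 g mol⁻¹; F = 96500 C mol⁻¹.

n(Ca) = 317 / 40.08 = 7.909 mol.
n(e⁻) = 2 × 7.909 = 15.82 mol.
Q = n(e⁻)·F = 15.82 × 96500 = 1526000 C.
I = Q/t = 1526000 / 541.20 s = 2820 A.

2820 A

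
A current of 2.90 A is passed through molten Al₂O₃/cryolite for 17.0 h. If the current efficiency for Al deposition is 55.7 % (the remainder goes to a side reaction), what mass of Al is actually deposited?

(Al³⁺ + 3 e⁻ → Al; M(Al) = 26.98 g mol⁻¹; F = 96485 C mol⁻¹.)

Q = I·t = 2.900 × 61200 = 177500 C.
n(e⁻) = 177500/96485 = 1.839 mol; theoretically n(Al) = 1.839/3 = 0.6132 mol, m_theo = 16.54 g.
At 55.7 % efficiency, m_actual = 0.557 × 16.54 = 9.21 g.

9.21 g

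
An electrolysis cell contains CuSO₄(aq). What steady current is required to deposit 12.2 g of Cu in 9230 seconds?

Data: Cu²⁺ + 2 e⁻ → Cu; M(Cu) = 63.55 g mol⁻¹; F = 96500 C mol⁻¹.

n(Cu) = 12.2 / 63.55 = 0.1920 mol.
n(e⁻) = 2 × 0.1920 = 0.3839 mol.
Q = n(e⁻)·F = 0.3839 × 96500 = 37050 C.
I = Q/t = 37050 / 9230.0 s = 4.01 A.

4.01 A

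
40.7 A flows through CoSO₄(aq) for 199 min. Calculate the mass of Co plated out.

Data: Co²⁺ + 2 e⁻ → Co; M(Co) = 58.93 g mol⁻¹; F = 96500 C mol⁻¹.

148 g

Q = I·t = 40.70 A × 11940 s = 486000 C.
n(e⁻) = Q/F = 486000 / 96500 = 5.036 mol.
Co²⁺ + 2 e⁻ → Co, so n(Co) = n(e⁻)/2 = 2.518 mol.
m = n·M = 2.518 × 58.93 = 148 g.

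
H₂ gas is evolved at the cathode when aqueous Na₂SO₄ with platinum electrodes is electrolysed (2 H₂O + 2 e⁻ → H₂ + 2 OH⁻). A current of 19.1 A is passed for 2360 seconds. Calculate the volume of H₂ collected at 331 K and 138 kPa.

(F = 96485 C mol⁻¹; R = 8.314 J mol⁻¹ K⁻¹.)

4.66 L

Q = I·t = 19.10 A × 2360.0 s = 45080 C.
n(e⁻) = Q/F = 45080 / 96485 = 0.4672 mol.
2 electrons are transferred per H₂ molecule, so n(H₂) = 0.4672 / 2 = 0.2336 mol.
V = nRT/P = (0.2336 × 8.314 × 331) / (138 × 10³ Pa) = 0.00466 m³ = 4.66 L.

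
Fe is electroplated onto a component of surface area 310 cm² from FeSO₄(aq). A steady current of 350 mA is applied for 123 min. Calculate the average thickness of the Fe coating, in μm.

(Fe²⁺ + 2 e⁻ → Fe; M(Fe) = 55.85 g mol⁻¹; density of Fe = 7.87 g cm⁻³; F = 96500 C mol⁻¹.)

Q = I·t = 0.3500 × 7380.0 = 2583 C; n(e⁻) = 0.02677 mol.
n(Fe) = n(e⁻)/2 = 0.01338 mol, so m = 0.01338 × 55.85 = 0.7475 g.
Volume = m/ρ = 0.7475 / 7.87 = 0.09498 cm³.
Thickness = V/A = 0.09498 / 310 = 3.06 × 10⁻⁴ cm = 3.06 μm.

3.06 μm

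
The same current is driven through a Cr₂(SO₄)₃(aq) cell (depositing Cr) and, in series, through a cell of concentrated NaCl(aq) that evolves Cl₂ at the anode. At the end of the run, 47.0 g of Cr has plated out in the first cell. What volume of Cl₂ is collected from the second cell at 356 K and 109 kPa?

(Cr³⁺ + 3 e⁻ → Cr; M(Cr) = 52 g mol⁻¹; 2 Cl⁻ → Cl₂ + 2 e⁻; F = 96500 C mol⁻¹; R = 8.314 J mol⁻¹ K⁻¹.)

n(Cr) = 47.0 / 52 = 0.9038 mol, so n(e⁻) = 3 × 0.9038 = 2.712 mol.
The cells are in series, so the same 2.712 mol of electrons passes through the second cell.
2 Cl⁻ → Cl₂ + 2 e⁻ — 2 mol e⁻ per mol Cl₂, so n(Cl₂) = 2.712/2 = 1.356 mol.
V = nRT/P = (1.356 × 8.314 × 356) / (109 × 10³) = 0.0368 m³ = 36.8 L.

36.8 L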